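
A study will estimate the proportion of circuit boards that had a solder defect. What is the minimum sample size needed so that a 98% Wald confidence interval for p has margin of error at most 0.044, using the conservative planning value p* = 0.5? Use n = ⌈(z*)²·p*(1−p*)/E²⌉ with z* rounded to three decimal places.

z* = 2.326 at the 98% level.
p*(1−p*) = 0.2500.
Required n before rounding: 5.410276 × 0.2500 / 0.044² = 698.641.
⌈698.641⌉ = 699.

n = 699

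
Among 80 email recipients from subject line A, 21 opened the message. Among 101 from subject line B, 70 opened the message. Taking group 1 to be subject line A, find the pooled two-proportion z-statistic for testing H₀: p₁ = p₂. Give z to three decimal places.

z = -5.754

p̂₁ = 21/80 = 0.26250, p̂₂ = 70/101 = 0.69307.
Pooling: p̂ = 91/181 = 0.50276.
SE = √[p̂(1−p̂)(1/n₁+1/n₂)] = √[0.50276·0.49724·(1/80+1/101)] ≈ 0.074834.
z = -0.43057/0.074834 = -5.754.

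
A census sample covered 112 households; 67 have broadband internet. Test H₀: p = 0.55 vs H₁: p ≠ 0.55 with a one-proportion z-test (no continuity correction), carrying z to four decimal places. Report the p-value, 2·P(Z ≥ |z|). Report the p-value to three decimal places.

p-value = 0.305

The sample proportion is 67/112 = 0.59821.
SE₀ = √(0.55·0.45/112) = 0.047009.
Test statistic (full precision, shown to 4 dp): z = (67/112 − 0.55)/SE₀ ≈ 1.0256.
From the standard normal, 2·P(Z ≥ |z|) = 0.305.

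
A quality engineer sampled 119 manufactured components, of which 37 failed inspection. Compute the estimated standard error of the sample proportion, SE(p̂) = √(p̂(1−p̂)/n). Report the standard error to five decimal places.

SE = 0.04243

Sample proportion p̂ = 37/119 = 0.31092.
p̂(1−p̂) = 0.214249.
SE = √(0.214249/119) = √0.001800412 = 0.04243.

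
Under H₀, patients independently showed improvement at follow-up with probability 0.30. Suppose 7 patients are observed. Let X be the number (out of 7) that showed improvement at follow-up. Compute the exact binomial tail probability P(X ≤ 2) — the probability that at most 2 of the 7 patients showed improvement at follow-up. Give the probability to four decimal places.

X is binomial with n = 7 and p = 0.30.
P(X ≤ 2) = C(7,0)·0.30^0·0.70^7 + C(7,1)·0.30^1·0.70^6 + C(7,2)·0.30^2·0.70^5.
= 0.082354 + 0.247063 + 0.317652 = 0.6471.

P = 0.6471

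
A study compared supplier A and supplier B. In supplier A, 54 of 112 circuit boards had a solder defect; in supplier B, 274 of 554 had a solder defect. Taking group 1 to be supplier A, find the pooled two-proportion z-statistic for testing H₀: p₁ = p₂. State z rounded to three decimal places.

p̂₁ = 54/112 = 0.48214, p̂₂ = 274/554 = 0.49458.
Pooled p̂ = (54+274)/(112+554) = 328/666 = 0.49249.
Pooled SE = √[0.2499436·0.01073363] ≈ 0.051796.
z = (p̂₁ − p̂₂)/SE = (0.48214 − 0.49458)/0.051796 = -0.01244/0.051796 = -0.240.

z = -0.240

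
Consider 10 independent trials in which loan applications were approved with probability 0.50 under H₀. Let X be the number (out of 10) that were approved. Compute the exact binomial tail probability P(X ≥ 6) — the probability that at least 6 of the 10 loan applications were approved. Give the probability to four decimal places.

P = 0.3770

X ~ Binomial(n=10, p=0.50).
P(X ≥ 6) = Σ_{j=6}^{10} C(10,j)·0.50^j·0.50^{10−j}.
= 0.205078 + 0.117188 + 0.043945 + 0.009766 + 0.000977 = 0.3770.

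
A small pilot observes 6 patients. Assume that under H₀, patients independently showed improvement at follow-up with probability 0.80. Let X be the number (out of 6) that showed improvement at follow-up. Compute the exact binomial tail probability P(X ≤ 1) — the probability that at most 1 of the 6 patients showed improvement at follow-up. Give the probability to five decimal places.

X ~ Binomial(n=6, p=0.80).
P(X ≤ 1) = C(6,0)·0.80^0·0.20^6 + C(6,1)·0.80^1·0.20^5.
= 0.000064 + 0.001536 = 0.00160.

P = 0.00160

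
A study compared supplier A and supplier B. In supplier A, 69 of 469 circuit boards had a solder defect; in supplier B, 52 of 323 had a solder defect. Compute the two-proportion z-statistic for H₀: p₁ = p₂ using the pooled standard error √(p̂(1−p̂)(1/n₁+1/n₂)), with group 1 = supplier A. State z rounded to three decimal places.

z = -0.533

p̂₁ = 69/469 = 0.14712, p̂₂ = 52/323 = 0.16099.
Pooled p̂ = (69+52)/(469+323) = 121/792 = 0.15278.
SE = √[p̂(1−p̂)(1/n₁+1/n₂)] = √[0.15278·0.84722·(1/469+1/323)] ≈ 0.026014.
z = -0.01387/0.026014 = -0.533.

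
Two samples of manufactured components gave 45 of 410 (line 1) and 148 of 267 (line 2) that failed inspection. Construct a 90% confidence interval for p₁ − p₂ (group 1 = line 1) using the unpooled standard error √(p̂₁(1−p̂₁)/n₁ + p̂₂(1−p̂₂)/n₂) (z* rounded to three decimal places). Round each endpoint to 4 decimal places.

p̂₁ = 0.10976, p̂₂ = 0.55431, so the observed difference is -0.44455.
SE = √(0.000238316 + 0.000925284) = √0.001163600 = 0.034112.
The 90% critical value is z* = 1.645. Margin = 1.645·0.034112 = 0.05611.
So the interval runs from -0.5007 to -0.3884.

(-0.5007, -0.3884)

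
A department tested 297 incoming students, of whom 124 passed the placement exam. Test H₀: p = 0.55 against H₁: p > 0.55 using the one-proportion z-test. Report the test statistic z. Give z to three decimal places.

Sample proportion p̂ = 124/297 = 0.41751.
Null standard error: √(0.55·0.45/297) = √0.000833333 = 0.028868.
z = (p̂ − p₀)/SE = (0.41751 − 0.55)/0.028868 = -4.590.

z = -4.590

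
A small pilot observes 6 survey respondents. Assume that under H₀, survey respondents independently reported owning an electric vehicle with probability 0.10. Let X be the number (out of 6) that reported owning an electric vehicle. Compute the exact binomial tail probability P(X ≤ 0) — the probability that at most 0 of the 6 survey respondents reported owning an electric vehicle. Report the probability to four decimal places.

P = 0.5314

X is binomial with n = 6 and p = 0.10.
P(X ≤ 0) = C(6,0)·0.10^0·0.90^6.
= 0.531441 = 0.5314.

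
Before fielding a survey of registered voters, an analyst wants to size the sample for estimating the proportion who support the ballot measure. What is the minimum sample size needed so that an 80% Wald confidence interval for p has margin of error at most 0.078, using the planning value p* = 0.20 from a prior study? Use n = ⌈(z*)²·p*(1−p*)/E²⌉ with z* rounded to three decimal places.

The 80% critical value is z* = 1.282.
p*(1−p*) = 0.1600.
(z*)²·p*(1−p*)/E² = 1.643524·0.1600/0.006084 = 43.222.
Rounding up, n = 44.

n = 44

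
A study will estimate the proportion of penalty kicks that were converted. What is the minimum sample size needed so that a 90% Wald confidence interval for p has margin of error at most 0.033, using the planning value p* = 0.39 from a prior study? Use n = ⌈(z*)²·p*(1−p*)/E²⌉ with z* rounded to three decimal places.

n = 592

The 90% critical value is z* = 1.645.
p*(1−p*) = 0.39·0.61 = 0.2379.
Required n before rounding: 2.706025 × 0.2379 / 0.033² = 591.151.
⌈591.151⌉ = 592.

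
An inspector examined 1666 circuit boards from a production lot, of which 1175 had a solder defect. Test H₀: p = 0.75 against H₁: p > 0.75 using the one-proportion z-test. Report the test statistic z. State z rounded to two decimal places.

z = -4.22

Sample proportion p̂ = 1175/1666 = 0.70528.
Null standard error: √(0.75·0.25/1666) = √0.000112545 = 0.010609.
z = (p̂ − p₀)/SE = (0.70528 − 0.75)/0.010609 = -4.22.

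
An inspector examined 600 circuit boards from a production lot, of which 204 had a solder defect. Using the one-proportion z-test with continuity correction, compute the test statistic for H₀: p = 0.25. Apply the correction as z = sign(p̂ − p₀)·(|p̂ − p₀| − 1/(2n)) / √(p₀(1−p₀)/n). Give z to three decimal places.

z = 5.044

p̂ = 204/600 = 0.34000. p̂ − p₀ = 0.090000.
1/(2n) = 0.000833.
Corrected numerator: |0.090000| − 0.000833 = 0.089167.
SE₀ = √(0.25·0.75/600) = 0.017678.
z = (+)0.089167/0.017678 = 5.044.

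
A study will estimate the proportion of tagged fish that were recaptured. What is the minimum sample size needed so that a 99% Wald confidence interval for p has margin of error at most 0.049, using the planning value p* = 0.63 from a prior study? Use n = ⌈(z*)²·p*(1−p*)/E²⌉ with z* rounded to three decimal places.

The 99% critical value is z* = 2.576.
p*(1−p*) = 0.2331.
Required n before rounding: 6.635776 × 0.2331 / 0.049² = 644.231.
⌈644.231⌉ = 645.

n = 645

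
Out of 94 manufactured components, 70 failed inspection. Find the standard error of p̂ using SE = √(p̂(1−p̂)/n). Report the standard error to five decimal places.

SE = 0.04497

p̂ = 70/94 = 0.74468.
p̂(1−p̂) = 0.190132.
SE = √(0.190132/94) = √0.002022681 = 0.04497.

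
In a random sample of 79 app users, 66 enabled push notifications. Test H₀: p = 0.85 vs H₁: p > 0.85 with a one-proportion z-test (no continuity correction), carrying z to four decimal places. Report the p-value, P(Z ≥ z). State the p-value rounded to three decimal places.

p-value = 0.641

The sample proportion is 66/79 = 0.83544.
Under H₀, SE = √(p₀(1−p₀)/n) = √(0.85·0.15/79) = √0.001613924 = 0.040174.
z = (p̂ − p₀)/SE = (66/79 − 0.85)/0.040174 ≈ -0.3624.
From the standard normal, P(Z ≥ z) = 0.641.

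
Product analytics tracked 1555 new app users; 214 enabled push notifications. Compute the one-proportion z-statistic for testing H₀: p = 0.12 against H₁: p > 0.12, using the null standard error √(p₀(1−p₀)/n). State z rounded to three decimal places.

z = 2.138

p̂ = 214/1555 = 0.13762.
Under H₀, SE = √(p₀(1−p₀)/n) = √(0.12·0.88/1555) = √0.000067910 = 0.008241.
Test statistic: z = 0.01762/0.008241 = 2.138.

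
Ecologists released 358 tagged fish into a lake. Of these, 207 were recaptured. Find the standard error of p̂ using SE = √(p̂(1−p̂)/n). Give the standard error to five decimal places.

SE = 0.02610

With x = 207 successes in n = 358, p̂ = 0.57821.
p̂(1−p̂) = 0.243883.
SE = √(0.243883/358) = 0.02610.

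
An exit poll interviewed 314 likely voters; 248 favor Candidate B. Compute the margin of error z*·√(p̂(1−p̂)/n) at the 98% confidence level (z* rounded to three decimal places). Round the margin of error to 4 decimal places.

The sample proportion is 248/314 = 0.78981.
SE = √(p̂(1−p̂)/n) = √(0.166011/314) = 0.022993.
z* = 2.326 at the 98% level.
Margin of error = z*·SE = 2.326 × 0.022993 = 0.0535.

ME = 0.0535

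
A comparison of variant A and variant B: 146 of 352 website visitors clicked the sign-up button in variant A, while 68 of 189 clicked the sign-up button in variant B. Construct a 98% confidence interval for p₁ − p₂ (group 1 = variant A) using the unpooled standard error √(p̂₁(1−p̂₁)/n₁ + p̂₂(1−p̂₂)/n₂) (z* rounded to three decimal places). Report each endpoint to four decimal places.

p̂₁ = 0.41477, p̂₂ = 0.35979, so the observed difference is 0.05498.
SE = √(0.000689592 + 0.001218734) = √0.001908326 = 0.043684.
For 98% confidence, z* = 2.326. Margin = 2.326·0.043684 = 0.10161.
So the interval runs from -0.0466 to 0.1566.

(-0.0466, 0.1566)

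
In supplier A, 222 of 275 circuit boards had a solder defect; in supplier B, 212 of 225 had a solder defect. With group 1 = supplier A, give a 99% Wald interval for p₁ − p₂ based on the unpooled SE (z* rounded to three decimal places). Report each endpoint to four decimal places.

(-0.2082, -0.0617)

p̂₁ = 222/275 = 0.80727, p̂₂ = 212/225 = 0.94222; p̂₁ − p̂₂ = -0.13495.
Unpooled SE = √(p̂₁(1−p̂₁)/n₁ + p̂₂(1−p̂₂)/n₂) = √(0.000565758 + 0.000241953) = 0.028420.
For 99% confidence, z* = 2.576. Margin = 2.576·0.028420 = 0.07321.
CI: -0.13495 ± 0.07321 = (-0.2082, -0.0617).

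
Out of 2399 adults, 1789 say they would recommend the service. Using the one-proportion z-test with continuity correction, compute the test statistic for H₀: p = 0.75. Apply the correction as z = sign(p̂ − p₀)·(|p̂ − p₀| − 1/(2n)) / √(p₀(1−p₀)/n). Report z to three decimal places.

The sample proportion is 1789/2399 = 0.74573. p̂ − p₀ = -0.004273.
Continuity correction 1/(2n) = 1/4798 = 0.000208.
Corrected numerator: |-0.004273| − 0.000208 = 0.004065.
SE₀ = √(0.75·0.25/2399) = 0.008841.
z = −0.004065/0.008841 = -0.460.

z = -0.460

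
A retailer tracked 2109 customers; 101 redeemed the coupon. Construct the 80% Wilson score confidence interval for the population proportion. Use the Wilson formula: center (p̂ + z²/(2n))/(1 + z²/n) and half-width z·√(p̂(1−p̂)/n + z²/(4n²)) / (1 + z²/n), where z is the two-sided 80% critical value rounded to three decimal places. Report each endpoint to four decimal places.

(0.0423, 0.0542)

Here p̂ = 101/2109 = 0.04789 and z = 1.282 (z² = 1.643524).
1 + z²/n = 1.000779.
Center = (0.04789 + 0.000390)/1.000779 = 0.04824.
Radicand: p̂(1−p̂)/n + z²/(4n²) = 0.000021620 + 0.000000092 = 0.000021712.
Half-width = z·√(radicand)/denom = 1.282·0.004660/1.000779 = 0.00597.
So the interval runs from 0.0423 to 0.0542.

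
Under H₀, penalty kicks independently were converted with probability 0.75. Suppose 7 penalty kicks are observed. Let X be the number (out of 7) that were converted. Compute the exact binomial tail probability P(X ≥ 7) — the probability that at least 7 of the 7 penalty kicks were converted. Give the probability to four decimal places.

X ~ Binomial(n=7, p=0.75).
P(X ≥ 7) = C(7,7)·0.75^7·0.25^0.
= 0.133484 = 0.1335.

P = 0.1335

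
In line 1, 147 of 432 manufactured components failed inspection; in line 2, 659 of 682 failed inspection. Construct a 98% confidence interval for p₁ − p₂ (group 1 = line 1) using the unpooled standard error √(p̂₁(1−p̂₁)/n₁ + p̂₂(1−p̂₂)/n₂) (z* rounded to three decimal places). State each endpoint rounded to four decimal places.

(-0.6814, -0.5706)

p̂₁ = 147/432 = 0.34028, p̂₂ = 659/682 = 0.96628; p̂₁ − p̂₂ = -0.62600.
SE = √(0.000519650 + 0.000047782) = √0.000567432 = 0.023821.
The 98% critical value is z* = 2.326. Margin of error = 0.05541.
So the interval runs from -0.6814 to -0.5706.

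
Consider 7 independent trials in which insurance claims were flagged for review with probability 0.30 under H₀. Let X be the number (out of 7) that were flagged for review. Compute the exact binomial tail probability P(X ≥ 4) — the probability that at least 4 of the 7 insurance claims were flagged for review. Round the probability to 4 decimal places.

X ~ Binomial(n=7, p=0.30).
P(X ≥ 4) = C(7,4)·0.30^4·0.70^3 + C(7,5)·0.30^5·0.70^2 + C(7,6)·0.30^6·0.70^1 + C(7,7)·0.30^7·0.70^0.
= 0.097240 + 0.025005 + 0.003572 + 0.000219 = 0.1260.

P = 0.1260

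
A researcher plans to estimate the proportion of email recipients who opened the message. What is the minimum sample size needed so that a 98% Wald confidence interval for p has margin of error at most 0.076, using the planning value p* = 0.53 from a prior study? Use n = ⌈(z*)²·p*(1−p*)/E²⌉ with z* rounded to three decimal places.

For 98% confidence, z* = 2.326.
p*(1−p*) = 0.2491.
(z*)²·p*(1−p*)/E² = 5.410276·0.2491/0.005776 = 233.328.
⌈233.328⌉ = 234.

n = 234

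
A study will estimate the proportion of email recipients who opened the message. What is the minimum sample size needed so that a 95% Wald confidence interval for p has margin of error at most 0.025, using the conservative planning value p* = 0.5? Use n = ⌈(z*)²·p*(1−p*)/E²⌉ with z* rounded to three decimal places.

The 95% critical value is z* = 1.960.
p*(1−p*) = 0.2500.
(z*)²·p*(1−p*)/E² = 3.841600·0.2500/0.000625 = 1536.640.
Rounding up, n = 1537.

n = 1537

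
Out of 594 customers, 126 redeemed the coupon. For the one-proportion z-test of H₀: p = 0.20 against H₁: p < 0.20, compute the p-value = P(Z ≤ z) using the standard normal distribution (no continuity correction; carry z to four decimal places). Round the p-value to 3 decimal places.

p-value = 0.770

p̂ = 126/594 = 0.21212.
Null standard error: √(0.20·0.80/594) = √0.000269360 = 0.016412.
z = (p̂ − p₀)/SE = (126/594 − 0.20)/0.016412 ≈ 0.7385.
p-value = P(Z ≤ z) with z = 0.7385 → 0.770.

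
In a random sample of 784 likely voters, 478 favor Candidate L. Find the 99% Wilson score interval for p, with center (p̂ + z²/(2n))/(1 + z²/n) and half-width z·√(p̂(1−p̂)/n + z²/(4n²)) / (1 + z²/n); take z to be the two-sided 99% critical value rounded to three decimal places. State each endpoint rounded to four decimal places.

Here p̂ = 478/784 = 0.60969 and z = 2.576 (z² = 6.635776).
1 + z²/n = 1.008464.
Adjusted center: (0.60969 + z²/(2n))/1.008464 = 0.60877.
Radicand: p̂(1−p̂)/n + z²/(4n²) = 0.000303530 + 0.000002699 = 0.000306229.
Half-width = z·√(radicand)/denom = 2.576·0.017499/1.008464 = 0.04470.
So the interval runs from 0.5641 to 0.6535.

(0.5641, 0.6535)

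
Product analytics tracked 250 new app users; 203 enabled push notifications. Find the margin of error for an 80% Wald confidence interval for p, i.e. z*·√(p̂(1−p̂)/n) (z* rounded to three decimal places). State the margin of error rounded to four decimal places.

ME = 0.0317

p̂ = 203/250 = 0.81200.
SE = √(p̂(1−p̂)/n) = √(0.152656/250) = 0.024711.
The 80% critical value is z* = 1.282.
Margin of error = z*·SE = 1.282 × 0.024711 = 0.0317.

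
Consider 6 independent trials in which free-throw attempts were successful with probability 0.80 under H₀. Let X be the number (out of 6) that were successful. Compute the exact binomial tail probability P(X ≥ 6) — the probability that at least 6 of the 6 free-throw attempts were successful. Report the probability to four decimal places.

P = 0.2621

X ~ Binomial(n=6, p=0.80).
P(X ≥ 6) = C(6,6)·0.80^6·0.20^0.
= 0.262144 = 0.2621.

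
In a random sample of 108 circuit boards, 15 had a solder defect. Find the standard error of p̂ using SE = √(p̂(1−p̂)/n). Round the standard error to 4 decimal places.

SE = 0.0333

With x = 15 successes in n = 108, p̂ = 0.13889.
p̂(1−p̂) = 0.119600.
Dividing by n and taking the root: √0.001107407 = 0.0333.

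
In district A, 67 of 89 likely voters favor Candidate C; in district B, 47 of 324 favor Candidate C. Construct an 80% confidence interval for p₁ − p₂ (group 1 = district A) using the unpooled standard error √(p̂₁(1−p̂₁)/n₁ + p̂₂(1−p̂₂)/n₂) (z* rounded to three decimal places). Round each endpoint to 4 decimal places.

(0.5440, 0.6715)

p̂₁ = 67/89 = 0.75281, p̂₂ = 47/324 = 0.14506; p̂₁ − p̂₂ = 0.60775.
SE = √(0.002090872 + 0.000382774) = √0.002473646 = 0.049736.
For 80% confidence, z* = 1.282. Margin of error = 0.06376.
Interval: 0.60775 ± 0.06376 → (0.5440, 0.6715).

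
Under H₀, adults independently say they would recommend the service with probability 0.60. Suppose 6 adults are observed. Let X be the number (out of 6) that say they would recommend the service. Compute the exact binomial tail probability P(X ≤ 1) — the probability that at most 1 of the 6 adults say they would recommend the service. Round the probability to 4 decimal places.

X ~ Binomial(n=6, p=0.60).
P(X ≤ 1) = C(6,0)·0.60^0·0.40^6 + C(6,1)·0.60^1·0.40^5.
= 0.004096 + 0.036864 = 0.0410.

P = 0.0410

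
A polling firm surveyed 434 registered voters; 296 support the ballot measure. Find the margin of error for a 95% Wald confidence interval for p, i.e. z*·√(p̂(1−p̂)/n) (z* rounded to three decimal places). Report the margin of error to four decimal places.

With x = 296 successes in n = 434, p̂ = 0.68203.
SE(p̂) = √(0.68203·0.31797/434) = 0.022354.
For 95% confidence, z* = 1.960.
ME = 1.960·0.022354 = 0.0438.

ME = 0.0438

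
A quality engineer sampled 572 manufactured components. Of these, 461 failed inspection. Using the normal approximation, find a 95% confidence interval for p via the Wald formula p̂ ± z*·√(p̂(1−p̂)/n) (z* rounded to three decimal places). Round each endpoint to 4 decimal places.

(0.7735, 0.8384)

p̂ = 461/572 = 0.80594.
SE = √(p̂(1−p̂)/n) = √(0.156398/572) = 0.016536.
For 95% confidence, z* = 1.960.
Margin of error: 1.960 × 0.016536 = 0.03241.
So the interval runs from 0.7735 to 0.8384.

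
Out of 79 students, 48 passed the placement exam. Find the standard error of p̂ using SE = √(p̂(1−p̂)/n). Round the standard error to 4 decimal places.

The sample proportion is 48/79 = 0.60759.
p̂(1−p̂) = 0.238424.
SE = √(0.238424/79) = √0.003018025 = 0.0549.

SE = 0.0549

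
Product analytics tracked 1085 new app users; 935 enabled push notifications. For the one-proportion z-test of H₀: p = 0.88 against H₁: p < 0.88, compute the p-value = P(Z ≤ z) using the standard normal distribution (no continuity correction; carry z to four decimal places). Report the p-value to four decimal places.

p-value = 0.0322

The sample proportion is 935/1085 = 0.86175.
Null standard error: √(0.88·0.12/1085) = √0.000097327 = 0.009865.
Test statistic (full precision, shown to 4 dp): z = (935/1085 − 0.88)/SE₀ ≈ -1.8498.
From the standard normal, P(Z ≤ z) = 0.0322.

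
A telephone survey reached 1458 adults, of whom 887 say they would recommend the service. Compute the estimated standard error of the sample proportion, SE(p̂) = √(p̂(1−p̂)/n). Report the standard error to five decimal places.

The sample proportion is 887/1458 = 0.60837.
p̂(1−p̂) = 0.238256.
SE = √(0.238256/1458) = 0.01278.

SE = 0.01278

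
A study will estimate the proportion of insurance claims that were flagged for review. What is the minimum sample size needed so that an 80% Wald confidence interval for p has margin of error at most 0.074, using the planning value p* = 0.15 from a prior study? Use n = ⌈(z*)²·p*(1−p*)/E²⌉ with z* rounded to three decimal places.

n = 39

z* = 1.282 at the 80% level.
p*(1−p*) = 0.1275.
(z*)²·p*(1−p*)/E² = 1.643524·0.1275/0.005476 = 38.267.
Rounding up, n = 39.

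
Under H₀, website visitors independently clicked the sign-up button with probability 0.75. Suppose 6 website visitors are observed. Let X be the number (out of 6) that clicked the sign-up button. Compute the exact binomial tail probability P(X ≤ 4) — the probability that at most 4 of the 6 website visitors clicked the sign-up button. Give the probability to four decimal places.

X ~ Binomial(n=6, p=0.75).
P(X ≤ 4) = Σ_{j=0}^{4} C(6,j)·0.75^j·0.25^{6−j}.
= 0.000244 + 0.004395 + 0.032959 + 0.131836 + 0.296631 = 0.4661.

P = 0.4661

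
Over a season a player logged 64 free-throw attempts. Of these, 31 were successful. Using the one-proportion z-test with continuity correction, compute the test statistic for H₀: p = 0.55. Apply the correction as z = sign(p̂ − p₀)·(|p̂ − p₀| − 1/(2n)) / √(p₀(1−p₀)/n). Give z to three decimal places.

With x = 31 successes in n = 64, p̂ = 0.48438. p̂ − p₀ = -0.065625.
Continuity correction 1/(2n) = 1/128 = 0.007812.
Corrected numerator: |-0.065625| − 0.007812 = 0.057813.
Under H₀, SE = √(p₀(1−p₀)/n) = √(0.55·0.45/64) = √0.003867187 = 0.062187.
z = (−)0.057813/0.062187 = -0.930.

z = -0.930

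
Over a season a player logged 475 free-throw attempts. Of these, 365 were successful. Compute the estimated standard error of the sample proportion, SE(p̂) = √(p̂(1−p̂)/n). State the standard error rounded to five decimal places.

SE = 0.01936

With x = 365 successes in n = 475, p̂ = 0.76842.
p̂(1−p̂) = 0.76842·0.23158 = 0.177951.
SE = √(0.177951/475) = √0.000374634 = 0.01936.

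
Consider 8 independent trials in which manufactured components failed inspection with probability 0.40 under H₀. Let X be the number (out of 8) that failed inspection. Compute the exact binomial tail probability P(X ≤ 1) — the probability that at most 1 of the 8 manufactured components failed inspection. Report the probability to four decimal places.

X is binomial with n = 8 and p = 0.40.
P(X ≤ 1) = C(8,0)·0.40^0·0.60^8 + C(8,1)·0.40^1·0.60^7.
= 0.016796 + 0.089580 = 0.1064.

P = 0.1064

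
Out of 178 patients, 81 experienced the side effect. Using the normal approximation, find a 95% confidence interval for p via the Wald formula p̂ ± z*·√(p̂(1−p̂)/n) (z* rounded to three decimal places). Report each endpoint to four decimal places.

(0.3819, 0.5282)

Sample proportion p̂ = 81/178 = 0.45506.
Standard error of p̂: √(0.247980/178) = √0.001393146 = 0.037325.
z* = 1.960 at the 95% level.
Margin of error: 1.960 × 0.037325 = 0.07316.
CI: 0.45506 ± 0.07316 = (0.3819, 0.5282).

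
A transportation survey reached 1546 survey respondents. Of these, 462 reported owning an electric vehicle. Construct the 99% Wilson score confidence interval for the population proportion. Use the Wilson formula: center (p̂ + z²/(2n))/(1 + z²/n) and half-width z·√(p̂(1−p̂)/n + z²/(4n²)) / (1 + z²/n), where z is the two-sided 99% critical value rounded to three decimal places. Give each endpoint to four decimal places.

p̂ = 462/1546 = 0.29884; z = 2.576, so z² = 6.635776.
1 + z²/n = 1.004292.
Center = (0.29884 + 0.002146)/1.004292 = 0.29970.
Radicand: p̂(1−p̂)/n + z²/(4n²) = 0.000135532 + 0.000000694 = 0.000136226.
Half-width = 2.576·√0.000136226/1.004292 = 0.02994.
So the interval runs from 0.2698 to 0.3296.

(0.2698, 0.3296)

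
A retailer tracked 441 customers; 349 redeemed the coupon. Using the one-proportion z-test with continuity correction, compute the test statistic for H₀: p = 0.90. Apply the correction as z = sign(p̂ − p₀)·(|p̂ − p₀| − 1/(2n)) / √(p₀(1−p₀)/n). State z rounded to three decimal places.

z = -7.524

Sample proportion p̂ = 349/441 = 0.79138. p̂ − p₀ = -0.108617.
1/(2n) = 0.001134.
Corrected numerator: |-0.108617| − 0.001134 = 0.107483.
SE₀ = √(0.90·0.10/441) = 0.014286.
z = (−)0.107483/0.014286 = -7.524.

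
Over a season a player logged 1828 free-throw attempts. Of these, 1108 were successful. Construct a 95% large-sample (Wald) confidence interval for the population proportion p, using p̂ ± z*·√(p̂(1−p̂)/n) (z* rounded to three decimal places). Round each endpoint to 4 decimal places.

(0.5837, 0.6285)

The sample proportion is 1108/1828 = 0.60613.
Standard error of p̂: √(0.238737/1828) = √0.000130600 = 0.011428.
For 95% confidence, z* = 1.960.
Margin = 1.960·0.011428 = 0.02240.
Interval: 0.60613 ± 0.02240 → (0.5837, 0.6285).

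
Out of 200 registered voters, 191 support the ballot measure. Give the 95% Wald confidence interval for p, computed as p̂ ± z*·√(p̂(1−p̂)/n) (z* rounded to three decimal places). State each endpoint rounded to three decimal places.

With x = 191 successes in n = 200, p̂ = 0.95500.
Standard error of p̂: √(0.042975/200) = √0.000214875 = 0.014659.
z* = 1.960 at the 95% level.
Margin = 1.960·0.014659 = 0.02873.
So the interval runs from 0.926 to 0.984.

(0.926, 0.984)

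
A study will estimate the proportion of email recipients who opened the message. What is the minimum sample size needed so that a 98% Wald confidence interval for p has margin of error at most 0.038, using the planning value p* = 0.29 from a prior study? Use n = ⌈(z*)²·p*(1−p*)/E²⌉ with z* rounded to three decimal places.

z* = 2.326 at the 98% level.
p*(1−p*) = 0.2059.
(z*)²·p*(1−p*)/E² = 5.410276·0.2059/0.001444 = 771.451.
⌈771.451⌉ = 772.

n = 772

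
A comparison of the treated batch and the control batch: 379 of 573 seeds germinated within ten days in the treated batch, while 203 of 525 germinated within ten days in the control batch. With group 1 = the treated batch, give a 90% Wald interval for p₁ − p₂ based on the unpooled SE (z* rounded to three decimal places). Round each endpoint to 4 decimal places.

(0.2270, 0.3225)

p̂₁ = 379/573 = 0.66143, p̂₂ = 203/525 = 0.38667; p̂₁ − p̂₂ = 0.27476.
Unpooled SE = √(p̂₁(1−p̂₁)/n₁ + p̂₂(1−p̂₂)/n₂) = √(0.000390820 + 0.000451725) = 0.029027.
The 90% critical value is z* = 1.645. Margin = 1.645·0.029027 = 0.04775.
So the interval runs from 0.2270 to 0.3225.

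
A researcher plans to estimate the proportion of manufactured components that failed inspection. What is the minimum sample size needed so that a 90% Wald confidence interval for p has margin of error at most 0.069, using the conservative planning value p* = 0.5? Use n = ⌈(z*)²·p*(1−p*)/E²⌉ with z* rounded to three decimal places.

n = 143

For 90% confidence, z* = 1.645.
p*(1−p*) = 0.2500.
Required n before rounding: 2.706025 × 0.2500 / 0.069² = 142.093.
⌈142.093⌉ = 143.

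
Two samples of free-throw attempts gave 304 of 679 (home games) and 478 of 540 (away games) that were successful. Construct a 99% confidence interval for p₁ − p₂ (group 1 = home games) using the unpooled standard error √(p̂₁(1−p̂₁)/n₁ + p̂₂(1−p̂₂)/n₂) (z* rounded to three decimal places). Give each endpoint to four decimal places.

p̂₁ = 0.44772, p̂₂ = 0.88519, so the observed difference is -0.43747.
SE = √(0.000364163 + 0.000188208) = √0.000552371 = 0.023503.
For 99% confidence, z* = 2.576. Margin of error = 0.06054.
So the interval runs from -0.4980 to -0.3769.

(-0.4980, -0.3769)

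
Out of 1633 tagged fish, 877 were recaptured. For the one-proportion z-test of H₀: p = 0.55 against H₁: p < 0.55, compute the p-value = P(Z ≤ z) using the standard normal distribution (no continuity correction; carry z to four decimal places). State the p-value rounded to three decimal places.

p-value = 0.146

The sample proportion is 877/1633 = 0.53705.
SE₀ = √(0.55·0.45/1633) = 0.012311.
Test statistic (full precision, shown to 4 dp): z = (877/1633 − 0.55)/SE₀ ≈ -1.0520.
From the standard normal, P(Z ≤ z) = 0.146.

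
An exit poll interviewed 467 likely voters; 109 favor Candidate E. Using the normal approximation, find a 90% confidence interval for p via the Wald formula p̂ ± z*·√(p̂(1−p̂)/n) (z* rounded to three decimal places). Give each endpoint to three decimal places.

(0.201, 0.266)

Sample proportion p̂ = 109/467 = 0.23340.
SE = √(p̂(1−p̂)/n) = √(0.178927/467) = 0.019574.
z* = 1.645 at the 90% level.
Margin = 1.645·0.019574 = 0.03220.
CI: 0.23340 ± 0.03220 = (0.201, 0.266).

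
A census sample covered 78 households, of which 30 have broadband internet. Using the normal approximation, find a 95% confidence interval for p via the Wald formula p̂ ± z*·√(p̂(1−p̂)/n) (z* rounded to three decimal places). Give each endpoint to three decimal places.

(0.277, 0.493)

The sample proportion is 30/78 = 0.38462.
SE = √(p̂(1−p̂)/n) = √(0.236686/78) = 0.055086.
z* = 1.960 at the 95% level.
Margin of error: 1.960 × 0.055086 = 0.10797.
So the interval runs from 0.277 to 0.493.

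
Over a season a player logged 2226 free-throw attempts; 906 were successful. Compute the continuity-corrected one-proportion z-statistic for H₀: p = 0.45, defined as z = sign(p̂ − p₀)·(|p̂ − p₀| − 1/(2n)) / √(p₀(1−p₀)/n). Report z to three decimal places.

z = -4.056

p̂ = 906/2226 = 0.40701. p̂ − p₀ = -0.042992.
1/(2n) = 0.000225.
Corrected numerator: |-0.042992| − 0.000225 = 0.042767.
Null standard error: √(0.45·0.55/2226) = √0.000111186 = 0.010544.
z = −0.042767/0.010544 = -4.056.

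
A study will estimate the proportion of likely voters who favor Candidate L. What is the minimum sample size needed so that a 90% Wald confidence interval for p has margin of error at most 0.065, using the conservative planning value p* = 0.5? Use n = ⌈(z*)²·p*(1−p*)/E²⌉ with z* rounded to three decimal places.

For 90% confidence, z* = 1.645.
p*(1−p*) = 0.2500.
(z*)²·p*(1−p*)/E² = 2.706025·0.2500/0.004225 = 160.120.
Rounding up, n = 161.

n = 161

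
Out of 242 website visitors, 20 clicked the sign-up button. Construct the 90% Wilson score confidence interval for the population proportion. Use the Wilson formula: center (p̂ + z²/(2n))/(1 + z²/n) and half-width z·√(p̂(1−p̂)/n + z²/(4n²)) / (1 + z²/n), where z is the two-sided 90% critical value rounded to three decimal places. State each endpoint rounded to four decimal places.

p̂ = 20/242 = 0.08264; z = 1.645, so z² = 2.706025.
1 + z²/n = 1.011182.
Adjusted center: (0.08264 + z²/(2n))/1.011182 = 0.08726.
Radicand: p̂(1−p̂)/n + z²/(4n²) = 0.000313283 + 0.000011552 = 0.000324835.
Half-width = z·√(radicand)/denom = 1.645·0.018023/1.011182 = 0.02932.
So the interval runs from 0.0579 to 0.1166.

(0.0579, 0.1166)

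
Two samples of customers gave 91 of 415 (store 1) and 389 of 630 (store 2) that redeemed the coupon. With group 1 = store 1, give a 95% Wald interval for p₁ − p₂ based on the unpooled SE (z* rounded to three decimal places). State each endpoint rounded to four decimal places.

p̂₁ = 91/415 = 0.21928, p̂₂ = 389/630 = 0.61746; p̂₁ − p̂₂ = -0.39818.
SE = √(0.000412517 + 0.000374926) = √0.000787443 = 0.028061.
For 95% confidence, z* = 1.960. Margin of error = 0.05500.
Interval: -0.39818 ± 0.05500 → (-0.4532, -0.3432).

(-0.4532, -0.3432)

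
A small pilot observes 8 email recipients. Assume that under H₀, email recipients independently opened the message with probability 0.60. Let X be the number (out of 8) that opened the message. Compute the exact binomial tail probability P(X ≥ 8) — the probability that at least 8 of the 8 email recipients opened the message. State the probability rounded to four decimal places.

P = 0.0168

X is binomial with n = 8 and p = 0.60.
P(X ≥ 8) = C(8,8)·0.60^8·0.40^0.
= 0.016796 = 0.0168.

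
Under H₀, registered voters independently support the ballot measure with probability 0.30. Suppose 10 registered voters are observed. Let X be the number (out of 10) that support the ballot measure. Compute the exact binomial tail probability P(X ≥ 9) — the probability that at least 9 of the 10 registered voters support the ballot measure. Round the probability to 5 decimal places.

P = 0.00014

X is binomial with n = 10 and p = 0.30.
P(X ≥ 9) = C(10,9)·0.30^9·0.70^1 + C(10,10)·0.30^10·0.70^0.
= 0.000138 + 0.000006 = 0.00014.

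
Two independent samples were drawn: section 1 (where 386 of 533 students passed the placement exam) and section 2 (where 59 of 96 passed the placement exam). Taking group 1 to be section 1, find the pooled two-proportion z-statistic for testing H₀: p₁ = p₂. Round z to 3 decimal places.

Sample proportions: p̂₁ = 386/533 = 0.72420 and p̂₂ = 59/96 = 0.61458.
Pooled p̂ = (386+59)/(533+96) = 445/629 = 0.70747.
Pooled SE = √[0.2069553·0.01229284] ≈ 0.050439.
z = (p̂₁ − p̂₂)/SE = (0.72420 − 0.61458)/0.050439 = 0.10962/0.050439 = 2.173.

z = 2.173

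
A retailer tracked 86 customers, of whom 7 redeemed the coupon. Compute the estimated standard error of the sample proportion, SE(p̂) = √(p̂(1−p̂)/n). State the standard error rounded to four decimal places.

The sample proportion is 7/86 = 0.08140.
p̂(1−p̂) = 0.074774.
SE = √(0.074774/86) = 0.0295.

SE = 0.0295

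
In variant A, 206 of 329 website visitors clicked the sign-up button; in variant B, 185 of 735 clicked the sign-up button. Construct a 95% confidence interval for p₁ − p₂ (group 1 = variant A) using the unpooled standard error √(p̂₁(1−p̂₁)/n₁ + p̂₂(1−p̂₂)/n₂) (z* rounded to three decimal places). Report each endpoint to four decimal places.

p̂₁ = 206/329 = 0.62614, p̂₂ = 185/735 = 0.25170; p̂₁ − p̂₂ = 0.37444.
Unpooled SE = √(p̂₁(1−p̂₁)/n₁ + p̂₂(1−p̂₂)/n₂) = √(0.000711516 + 0.000256255) = 0.031109.
For 95% confidence, z* = 1.960. Margin = 1.960·0.031109 = 0.06097.
CI: 0.37444 ± 0.06097 = (0.3135, 0.4354).

(0.3135, 0.4354)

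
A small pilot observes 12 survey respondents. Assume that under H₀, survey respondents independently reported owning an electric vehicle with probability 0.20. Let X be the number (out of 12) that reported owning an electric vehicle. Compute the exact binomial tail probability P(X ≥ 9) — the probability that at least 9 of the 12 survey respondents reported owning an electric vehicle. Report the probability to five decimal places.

P = 0.00006

X ~ Binomial(n=12, p=0.20).
P(X ≥ 9) = C(12,9)·0.20^9·0.80^3 + C(12,10)·0.20^10·0.80^2 + C(12,11)·0.20^11·0.80^1 + C(12,12)·0.20^12·0.80^0.
= 0.000058 + 0.000004 + 0.000000 + 0.000000 = 0.00006.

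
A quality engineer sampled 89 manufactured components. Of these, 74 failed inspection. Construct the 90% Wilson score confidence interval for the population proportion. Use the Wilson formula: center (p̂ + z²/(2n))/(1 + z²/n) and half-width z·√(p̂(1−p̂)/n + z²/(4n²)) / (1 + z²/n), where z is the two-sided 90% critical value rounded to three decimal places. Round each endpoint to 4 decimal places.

(0.7566, 0.8867)

Here p̂ = 74/89 = 0.83146 and z = 1.645 (z² = 2.706025).
1 + z²/n = 1.030405.
Center = (0.83146 + 0.015202)/1.030405 = 0.82168.
Radicand: p̂(1−p̂)/n + z²/(4n²) = 0.001574537 + 0.000085407 = 0.001659944.
Half-width = 1.645·√0.001659944/1.030405 = 0.06504.
Interval: 0.82168 ± 0.06504 → (0.7566, 0.8867).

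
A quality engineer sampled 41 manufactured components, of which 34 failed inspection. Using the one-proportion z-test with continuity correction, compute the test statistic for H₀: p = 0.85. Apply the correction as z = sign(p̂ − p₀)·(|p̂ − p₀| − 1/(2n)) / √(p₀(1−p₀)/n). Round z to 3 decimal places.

z = -0.153

p̂ = 34/41 = 0.82927. p̂ − p₀ = -0.020732.
1/(2n) = 0.012195.
Corrected numerator: |-0.020732| − 0.012195 = 0.008537.
Null standard error: √(0.85·0.15/41) = √0.003109756 = 0.055765.
z = −0.008537/0.055765 = -0.153.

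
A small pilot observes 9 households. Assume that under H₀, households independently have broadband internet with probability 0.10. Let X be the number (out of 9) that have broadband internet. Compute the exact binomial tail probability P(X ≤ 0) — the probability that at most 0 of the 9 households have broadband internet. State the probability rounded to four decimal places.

P = 0.3874

X ~ Binomial(n=9, p=0.10).
P(X ≤ 0) = C(9,0)·0.10^0·0.90^9.
= 0.387420 = 0.3874.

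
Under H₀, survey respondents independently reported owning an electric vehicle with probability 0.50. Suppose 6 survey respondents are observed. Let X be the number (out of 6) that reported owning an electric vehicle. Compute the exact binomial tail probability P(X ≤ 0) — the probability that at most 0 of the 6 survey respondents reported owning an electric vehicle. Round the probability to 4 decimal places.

P = 0.0156

X ~ Binomial(n=6, p=0.50).
P(X ≤ 0) = C(6,0)·0.50^0·0.50^6.
= 0.015625 = 0.0156.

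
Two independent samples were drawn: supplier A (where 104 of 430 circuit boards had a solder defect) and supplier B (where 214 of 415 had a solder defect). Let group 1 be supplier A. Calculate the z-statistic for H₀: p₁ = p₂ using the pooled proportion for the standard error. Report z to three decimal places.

z = -8.213

Sample proportions: p̂₁ = 104/430 = 0.24186 and p̂₂ = 214/415 = 0.51566.
Pooling: p̂ = 318/845 = 0.37633.
SE = √[p̂(1−p̂)(1/n₁+1/n₂)] = √[0.37633·0.62367·(1/430+1/415)] ≈ 0.033337.
z = -0.27380/0.033337 = -8.213.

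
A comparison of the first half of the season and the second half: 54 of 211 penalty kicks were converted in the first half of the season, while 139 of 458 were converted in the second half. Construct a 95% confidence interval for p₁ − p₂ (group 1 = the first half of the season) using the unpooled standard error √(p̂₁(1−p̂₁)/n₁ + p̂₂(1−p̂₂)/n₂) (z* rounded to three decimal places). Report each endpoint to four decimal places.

p̂₁ = 54/211 = 0.25592, p̂₂ = 139/458 = 0.30349; p̂₁ − p̂₂ = -0.04757.
Unpooled SE = √(p̂₁(1−p̂₁)/n₁ + p̂₂(1−p̂₂)/n₂) = √(0.000902498 + 0.000461540) = 0.036933.
For 95% confidence, z* = 1.960. Margin = 1.960·0.036933 = 0.07239.
Interval: -0.04757 ± 0.07239 → (-0.1200, 0.0248).

(-0.1200, 0.0248)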